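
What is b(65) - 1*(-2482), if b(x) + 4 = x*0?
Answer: 2478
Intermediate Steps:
b(x) = -4 (b(x) = -4 + x*0 = -4 + 0 = -4)
b(65) - 1*(-2482) = -4 - 1*(-2482) = -4 + 2482 = 2478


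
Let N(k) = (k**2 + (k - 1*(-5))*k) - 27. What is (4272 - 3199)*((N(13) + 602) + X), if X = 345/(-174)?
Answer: 2094533/2 ≈ 1.0473e+6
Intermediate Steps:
N(k) = -27 + k**2 + k*(5 + k) (N(k) = (k**2 + (k + 5)*k) - 27 = (k**2 + (5 + k)*k) - 27 = (k**2 + k*(5 + k)) - 27 = -27 + k**2 + k*(5 + k))
X = -115/58 (X = 345*(-1/174) = -115/58 ≈ -1.9828)
(4272 - 3199)*((N(13) + 602) + X) = (4272 - 3199)*(((-27 + 2*13**2 + 5*13) + 602) - 115/58) = 1073*(((-27 + 2*169 + 65) + 602) - 115/58) = 1073*(((-27 + 338 + 65) + 602) - 115/58) = 1073*((376 + 602) - 115/58) = 1073*(978 - 115/58) = 1073*(56609/58) = 2094533/2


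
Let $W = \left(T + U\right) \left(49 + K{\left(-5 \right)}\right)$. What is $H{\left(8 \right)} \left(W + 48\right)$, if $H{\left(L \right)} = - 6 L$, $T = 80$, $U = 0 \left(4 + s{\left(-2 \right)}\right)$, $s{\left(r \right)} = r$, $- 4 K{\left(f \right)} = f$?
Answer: $-195264$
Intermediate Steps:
$K{\left(f \right)} = - \frac{f}{4}$
$U = 0$ ($U = 0 \left(4 - 2\right) = 0 \cdot 2 = 0$)
$W = 4020$ ($W = \left(80 + 0\right) \left(49 - - \frac{5}{4}\right) = 80 \left(49 + \frac{5}{4}\right) = 80 \cdot \frac{201}{4} = 4020$)
$H{\left(8 \right)} \left(W + 48\right) = \left(-6\right) 8 \left(4020 + 48\right) = \left(-48\right) 4068 = -195264$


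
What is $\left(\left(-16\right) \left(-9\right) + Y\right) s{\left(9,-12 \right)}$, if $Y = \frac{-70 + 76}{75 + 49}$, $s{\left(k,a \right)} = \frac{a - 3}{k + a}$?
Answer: $\frac{44655}{62} \approx 720.24$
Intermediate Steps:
$s{\left(k,a \right)} = \frac{-3 + a}{a + k}$
$Y = \frac{3}{62}$ ($Y = \frac{6}{124} = 6 \cdot \frac{1}{124} = \frac{3}{62} \approx 0.048387$)
$\left(\left(-16\right) \left(-9\right) + Y\right) s{\left(9,-12 \right)} = \left(\left(-16\right) \left(-9\right) + \frac{3}{62}\right) \frac{-3 - 12}{-12 + 9} = \left(144 + \frac{3}{62}\right) \frac{1}{-3} \left(-15\right) = \frac{8931 \left(\left(- \frac{1}{3}\right) \left(-15\right)\right)}{62} = \frac{8931}{62} \cdot 5 = \frac{44655}{62}$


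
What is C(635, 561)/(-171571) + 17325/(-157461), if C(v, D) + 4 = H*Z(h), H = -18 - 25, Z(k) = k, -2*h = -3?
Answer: -1974454331/18010494154 ≈ -0.10963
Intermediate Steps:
h = 3/2 (h = -½*(-3) = 3/2 ≈ 1.5000)
H = -43
C(v, D) = -137/2 (C(v, D) = -4 - 43*3/2 = -4 - 129/2 = -137/2)
C(635, 561)/(-171571) + 17325/(-157461) = -137/2/(-171571) + 17325/(-157461) = -137/2*(-1/171571) + 17325*(-1/157461) = 137/343142 - 5775/52487 = -1974454331/18010494154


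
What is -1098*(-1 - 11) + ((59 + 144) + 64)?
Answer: 13443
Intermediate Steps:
-1098*(-1 - 11) + ((59 + 144) + 64) = -1098*(-12) + (203 + 64) = -183*(-72) + 267 = 13176 + 267 = 13443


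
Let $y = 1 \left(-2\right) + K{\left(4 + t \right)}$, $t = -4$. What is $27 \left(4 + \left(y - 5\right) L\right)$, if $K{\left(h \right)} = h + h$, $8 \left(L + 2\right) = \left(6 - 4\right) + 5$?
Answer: $\frac{2565}{8} \approx 320.63$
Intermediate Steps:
$L = - \frac{9}{8}$ ($L = -2 + \frac{\left(6 - 4\right) + 5}{8} = -2 + \frac{2 + 5}{8} = -2 + \frac{1}{8} \cdot 7 = -2 + \frac{7}{8} = - \frac{9}{8} \approx -1.125$)
$K{\left(h \right)} = 2 h$
$y = -2$ ($y = 1 \left(-2\right) + 2 \left(4 - 4\right) = -2 + 2 \cdot 0 = -2 + 0 = -2$)
$27 \left(4 + \left(y - 5\right) L\right) = 27 \left(4 + \left(-2 - 5\right) \left(- \frac{9}{8}\right)\right) = 27 \left(4 - - \frac{63}{8}\right) = 27 \left(4 + \frac{63}{8}\right) = 27 \cdot \frac{95}{8} = \frac{2565}{8}$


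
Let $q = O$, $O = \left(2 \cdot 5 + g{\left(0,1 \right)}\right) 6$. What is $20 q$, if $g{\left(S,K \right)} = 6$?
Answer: $1920$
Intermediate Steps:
$O = 96$ ($O = \left(2 \cdot 5 + 6\right) 6 = \left(10 + 6\right) 6 = 16 \cdot 6 = 96$)
$q = 96$
$20 q = 20 \cdot 96 = 1920$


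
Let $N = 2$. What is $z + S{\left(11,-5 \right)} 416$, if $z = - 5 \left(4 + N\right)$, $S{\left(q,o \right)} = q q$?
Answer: $50306$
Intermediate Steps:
$S{\left(q,o \right)} = q^{2}$
$z = -30$ ($z = - 5 \left(4 + 2\right) = \left(-5\right) 6 = -30$)
$z + S{\left(11,-5 \right)} 416 = -30 + 11^{2} \cdot 416 = -30 + 121 \cdot 416 = -30 + 50336 = 50306$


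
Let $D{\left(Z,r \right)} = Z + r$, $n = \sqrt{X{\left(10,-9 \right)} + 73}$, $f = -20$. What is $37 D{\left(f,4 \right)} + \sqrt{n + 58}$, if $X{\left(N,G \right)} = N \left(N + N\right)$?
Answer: $-592 + \sqrt{58 + \sqrt{273}} \approx -583.37$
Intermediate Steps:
$X{\left(N,G \right)} = 2 N^{2}$ ($X{\left(N,G \right)} = N 2 N = 2 N^{2}$)
$n = \sqrt{273}$ ($n = \sqrt{2 \cdot 10^{2} + 73} = \sqrt{2 \cdot 100 + 73} = \sqrt{200 + 73} = \sqrt{273} \approx 16.523$)
$37 D{\left(f,4 \right)} + \sqrt{n + 58} = 37 \left(-20 + 4\right) + \sqrt{\sqrt{273} + 58} = 37 \left(-16\right) + \sqrt{58 + \sqrt{273}} = -592 + \sqrt{58 + \sqrt{273}}$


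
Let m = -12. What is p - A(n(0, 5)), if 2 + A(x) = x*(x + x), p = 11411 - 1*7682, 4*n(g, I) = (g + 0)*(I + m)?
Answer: 3731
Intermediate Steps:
n(g, I) = g*(-12 + I)/4 (n(g, I) = ((g + 0)*(I - 12))/4 = (g*(-12 + I))/4 = g*(-12 + I)/4)
p = 3729 (p = 11411 - 7682 = 3729)
A(x) = -2 + 2*x² (A(x) = -2 + x*(x + x) = -2 + x*(2*x) = -2 + 2*x²)
p - A(n(0, 5)) = 3729 - (-2 + 2*((¼)*0*(-12 + 5))²) = 3729 - (-2 + 2*((¼)*0*(-7))²) = 3729 - (-2 + 2*0²) = 3729 - (-2 + 2*0) = 3729 - (-2 + 0) = 3729 - 1*(-2) = 3729 + 2 = 3731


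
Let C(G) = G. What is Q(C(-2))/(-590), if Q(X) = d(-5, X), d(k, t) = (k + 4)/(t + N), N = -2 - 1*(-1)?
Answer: -1/1770 ≈ -0.00056497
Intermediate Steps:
N = -1 (N = -2 + 1 = -1)
d(k, t) = (4 + k)/(-1 + t) (d(k, t) = (k + 4)/(t - 1) = (4 + k)/(-1 + t))
Q(X) = -1/(-1 + X) (Q(X) = (4 - 5)/(-1 + X) = -1/(-1 + X))
Q(C(-2))/(-590) = -1/(-1 - 2)/(-590) = -1/(-3)*(-1/590) = -1*(-1/3)*(-1/590) = (1/3)*(-1/590) = -1/1770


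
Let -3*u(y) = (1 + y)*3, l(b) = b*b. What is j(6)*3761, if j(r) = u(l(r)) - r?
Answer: -161723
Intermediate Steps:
l(b) = b²
u(y) = -1 - y (u(y) = -(1 + y)*3/3 = -(3 + 3*y)/3 = -1 - y)
j(r) = -1 - r - r² (j(r) = (-1 - r²) - r = -1 - r - r²)
j(6)*3761 = (-1 - 1*6 - 1*6²)*3761 = (-1 - 6 - 1*36)*3761 = (-1 - 6 - 36)*3761 = -43*3761 = -161723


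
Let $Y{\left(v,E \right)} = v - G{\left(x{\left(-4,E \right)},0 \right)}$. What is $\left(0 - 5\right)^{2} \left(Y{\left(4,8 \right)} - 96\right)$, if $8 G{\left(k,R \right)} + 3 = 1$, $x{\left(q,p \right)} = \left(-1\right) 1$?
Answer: $- \frac{9175}{4} \approx -2293.8$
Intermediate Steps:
$x{\left(q,p \right)} = -1$
$G{\left(k,R \right)} = - \frac{1}{4}$ ($G{\left(k,R \right)} = - \frac{3}{8} + \frac{1}{8} \cdot 1 = - \frac{3}{8} + \frac{1}{8} = - \frac{1}{4}$)
$Y{\left(v,E \right)} = \frac{1}{4} + v$ ($Y{\left(v,E \right)} = v - - \frac{1}{4} = v + \frac{1}{4} = \frac{1}{4} + v$)
$\left(0 - 5\right)^{2} \left(Y{\left(4,8 \right)} - 96\right) = \left(0 - 5\right)^{2} \left(\left(\frac{1}{4} + 4\right) - 96\right) = \left(-5\right)^{2} \left(\frac{17}{4} - 96\right) = 25 \left(- \frac{367}{4}\right) = - \frac{9175}{4}$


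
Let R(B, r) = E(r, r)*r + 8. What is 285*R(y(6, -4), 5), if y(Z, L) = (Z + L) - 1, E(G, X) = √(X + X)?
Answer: 2280 + 1425*√10 ≈ 6786.2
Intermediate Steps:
E(G, X) = √2*√X (E(G, X) = √(2*X) = √2*√X)
y(Z, L) = -1 + L + Z (y(Z, L) = (L + Z) - 1 = -1 + L + Z)
R(B, r) = 8 + √2*r^(3/2) (R(B, r) = (√2*√r)*r + 8 = √2*r^(3/2) + 8 = 8 + √2*r^(3/2))
285*R(y(6, -4), 5) = 285*(8 + √2*5^(3/2)) = 285*(8 + √2*(5*√5)) = 285*(8 + 5*√10) = 2280 + 1425*√10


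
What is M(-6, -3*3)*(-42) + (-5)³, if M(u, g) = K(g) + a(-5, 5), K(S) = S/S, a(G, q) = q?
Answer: -377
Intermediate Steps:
K(S) = 1
M(u, g) = 6 (M(u, g) = 1 + 5 = 6)
M(-6, -3*3)*(-42) + (-5)³ = 6*(-42) + (-5)³ = -252 - 125 = -377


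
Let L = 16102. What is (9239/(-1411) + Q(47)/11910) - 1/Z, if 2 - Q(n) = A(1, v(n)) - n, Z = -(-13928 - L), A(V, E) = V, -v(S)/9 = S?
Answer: -110079290929/16821815010 ≈ -6.5438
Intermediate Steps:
v(S) = -9*S
Z = 30030 (Z = -(-13928 - 1*16102) = -(-13928 - 16102) = -1*(-30030) = 30030)
Q(n) = 1 + n (Q(n) = 2 - (1 - n) = 2 + (-1 + n) = 1 + n)
(9239/(-1411) + Q(47)/11910) - 1/Z = (9239/(-1411) + (1 + 47)/11910) - 1/30030 = (9239*(-1/1411) + 48*(1/11910)) - 1*1/30030 = (-9239/1411 + 8/1985) - 1/30030 = -18328127/2800835 - 1/30030 = -110079290929/16821815010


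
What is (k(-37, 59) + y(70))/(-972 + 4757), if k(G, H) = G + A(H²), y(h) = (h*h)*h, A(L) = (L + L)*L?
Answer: 4915537/757 ≈ 6493.4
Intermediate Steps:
A(L) = 2*L² (A(L) = (2*L)*L = 2*L²)
y(h) = h³ (y(h) = h²*h = h³)
k(G, H) = G + 2*H⁴ (k(G, H) = G + 2*(H²)² = G + 2*H⁴)
(k(-37, 59) + y(70))/(-972 + 4757) = ((-37 + 2*59⁴) + 70³)/(-972 + 4757) = ((-37 + 2*12117361) + 343000)/3785 = ((-37 + 24234722) + 343000)*(1/3785) = (24234685 + 343000)*(1/3785) = 24577685*(1/3785) = 4915537/757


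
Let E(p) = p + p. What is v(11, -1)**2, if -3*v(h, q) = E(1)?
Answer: 4/9 ≈ 0.44444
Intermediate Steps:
E(p) = 2*p
v(h, q) = -2/3
v(11, -1)**2 = (-2/3)**2 = 4/9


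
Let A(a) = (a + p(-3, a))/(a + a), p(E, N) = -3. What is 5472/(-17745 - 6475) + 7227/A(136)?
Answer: 1700342568/115045 ≈ 14780.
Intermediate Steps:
A(a) = (-3 + a)/(2*a) (A(a) = (a - 3)/(a + a) = (-3 + a)/((2*a)) = (-3 + a)*(1/(2*a)) = (-3 + a)/(2*a))
5472/(-17745 - 6475) + 7227/A(136) = 5472/(-17745 - 6475) + 7227/(((½)*(-3 + 136)/136)) = 5472/(-24220) + 7227/(((½)*(1/136)*133)) = 5472*(-1/24220) + 7227/(133/272) = -1368/6055 + 7227*(272/133) = -1368/6055 + 1965744/133 = 1700342568/115045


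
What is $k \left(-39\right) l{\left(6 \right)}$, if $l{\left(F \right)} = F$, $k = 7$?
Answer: $-1638$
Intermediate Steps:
$k \left(-39\right) l{\left(6 \right)} = 7 \left(-39\right) 6 = \left(-273\right) 6 = -1638$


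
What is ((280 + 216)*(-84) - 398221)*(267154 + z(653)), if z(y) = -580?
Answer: -117261903990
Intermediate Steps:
((280 + 216)*(-84) - 398221)*(267154 + z(653)) = ((280 + 216)*(-84) - 398221)*(267154 - 580) = (496*(-84) - 398221)*266574 = (-41664 - 398221)*266574 = -439885*266574 = -117261903990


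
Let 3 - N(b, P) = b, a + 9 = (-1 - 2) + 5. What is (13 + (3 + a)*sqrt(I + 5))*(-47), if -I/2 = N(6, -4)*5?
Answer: -611 + 188*sqrt(35) ≈ 501.22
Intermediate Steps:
a = -7 (a = -9 + ((-1 - 2) + 5) = -9 + (-3 + 5) = -9 + 2 = -7)
N(b, P) = 3 - b
I = 30 (I = -2*(3 - 1*6)*5 = -2*(3 - 6)*5 = -(-6)*5 = -2*(-15) = 30)
(13 + (3 + a)*sqrt(I + 5))*(-47) = (13 + (3 - 7)*sqrt(30 + 5))*(-47) = (13 - 4*sqrt(35))*(-47) = -611 + 188*sqrt(35)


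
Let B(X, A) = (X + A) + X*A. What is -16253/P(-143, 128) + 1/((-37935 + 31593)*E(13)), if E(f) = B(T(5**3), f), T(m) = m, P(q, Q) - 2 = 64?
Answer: -5047886539/20498401 ≈ -246.26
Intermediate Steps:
P(q, Q) = 66 (P(q, Q) = 2 + 64 = 66)
B(X, A) = A + X + A*X (B(X, A) = (A + X) + A*X = A + X + A*X)
E(f) = 125 + 126*f (E(f) = f + 5**3 + f*5**3 = f + 125 + f*125 = f + 125 + 125*f = 125 + 126*f)
-16253/P(-143, 128) + 1/((-37935 + 31593)*E(13)) = -16253/66 + 1/((-37935 + 31593)*(125 + 126*13)) = -16253*1/66 + 1/((-6342)*(125 + 1638)) = -16253/66 - 1/6342/1763 = -16253/66 - 1/6342*1/1763 = -16253/66 - 1/11180946 = -5047886539/20498401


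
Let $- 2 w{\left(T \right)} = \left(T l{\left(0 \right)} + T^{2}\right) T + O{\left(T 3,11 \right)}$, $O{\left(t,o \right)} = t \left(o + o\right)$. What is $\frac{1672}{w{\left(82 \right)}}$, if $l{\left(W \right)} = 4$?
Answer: $- \frac{836}{145919} \approx -0.0057292$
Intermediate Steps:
$O{\left(t,o \right)} = 2 o t$ ($O{\left(t,o \right)} = t 2 o = 2 o t$)
$w{\left(T \right)} = - 33 T - \frac{T \left(T^{2} + 4 T\right)}{2}$ ($w{\left(T \right)} = - \frac{\left(T 4 + T^{2}\right) T + 2 \cdot 11 T 3}{2} = - \frac{\left(4 T + T^{2}\right) T + 2 \cdot 11 \cdot 3 T}{2} = - \frac{\left(T^{2} + 4 T\right) T + 66 T}{2} = - \frac{T \left(T^{2} + 4 T\right) + 66 T}{2} = - \frac{66 T + T \left(T^{2} + 4 T\right)}{2} = - 33 T - \frac{T \left(T^{2} + 4 T\right)}{2}$)
$\frac{1672}{w{\left(82 \right)}} = \frac{1672}{\frac{1}{2} \cdot 82 \left(-66 - 82^{2} - 328\right)} = \frac{1672}{\frac{1}{2} \cdot 82 \left(-66 - 6724 - 328\right)} = \frac{1672}{\frac{1}{2} \cdot 82 \left(-7118\right)} = \frac{1672}{-291838} = 1672 \left(- \frac{1}{291838}\right) = - \frac{836}{145919}$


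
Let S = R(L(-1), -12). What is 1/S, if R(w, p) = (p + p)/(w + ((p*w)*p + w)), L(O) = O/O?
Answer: -73/12 ≈ -6.0833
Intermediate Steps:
L(O) = 1
R(w, p) = 2*p/(2*w + w*p**2) (R(w, p) = (2*p)/(w + (w*p**2 + w)) = (2*p)/(w + (w + w*p**2)) = (2*p)/(2*w + w*p**2) = 2*p/(2*w + w*p**2))
S = -12/73 (S = 2*(-12)/(1*(2 + (-12)**2)) = 2*(-12)*1/(2 + 144) = 2*(-12)*1/146 = 2*(-12)*1*(1/146) = -12/73 ≈ -0.16438)
1/S = 1/(-12/73) = -73/12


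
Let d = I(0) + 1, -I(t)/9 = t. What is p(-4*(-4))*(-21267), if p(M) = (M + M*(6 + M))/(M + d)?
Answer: -460368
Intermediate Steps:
I(t) = -9*t
d = 1 (d = -9*0 + 1 = 0 + 1 = 1)
p(M) = (M + M*(6 + M))/(1 + M) (p(M) = (M + M*(6 + M))/(M + 1) = (M + M*(6 + M))/(1 + M))
p(-4*(-4))*(-21267) = ((-4*(-4))*(7 - 4*(-4))/(1 - 4*(-4)))*(-21267) = (16*(7 + 16)/(1 + 16))*(-21267) = (16*23/17)*(-21267) = (16*(1/17)*23)*(-21267) = (368/17)*(-21267) = -460368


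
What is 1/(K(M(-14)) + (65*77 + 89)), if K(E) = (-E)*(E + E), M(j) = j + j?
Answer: 1/3526 ≈ 0.00028361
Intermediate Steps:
M(j) = 2*j
K(E) = -2*E**2 (K(E) = (-E)*(2*E) = -2*E**2)
1/(K(M(-14)) + (65*77 + 89)) = 1/(-2*(2*(-14))**2 + (65*77 + 89)) = 1/(-2*(-28)**2 + (5005 + 89)) = 1/(-2*784 + 5094) = 1/(-1568 + 5094) = 1/3526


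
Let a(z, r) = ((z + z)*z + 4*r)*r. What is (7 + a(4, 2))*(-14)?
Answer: -1218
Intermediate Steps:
a(z, r) = r*(2*z² + 4*r) (a(z, r) = ((2*z)*z + 4*r)*r = (2*z² + 4*r)*r = r*(2*z² + 4*r))
(7 + a(4, 2))*(-14) = (7 + 2*2*(4² + 2*2))*(-14) = (7 + 2*2*(16 + 4))*(-14) = (7 + 2*2*20)*(-14) = (7 + 80)*(-14) = 87*(-14) = -1218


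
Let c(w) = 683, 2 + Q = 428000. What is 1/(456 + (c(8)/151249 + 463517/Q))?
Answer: 64734269502/29589225698279 ≈ 0.0021878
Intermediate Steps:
Q = 427998 (Q = -2 + 428000 = 427998)
1/(456 + (c(8)/151249 + 463517/Q)) = 1/(456 + (683/151249 + 463517/427998)) = 1/(456 + 70398805367/64734269502) = 1/(29589225698279/64734269502) = 64734269502/29589225698279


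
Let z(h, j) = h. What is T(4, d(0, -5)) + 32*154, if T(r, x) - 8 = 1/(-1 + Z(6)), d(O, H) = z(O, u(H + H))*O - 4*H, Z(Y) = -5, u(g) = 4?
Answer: 29615/6 ≈ 4935.8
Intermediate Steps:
d(O, H) = O² - 4*H (d(O, H) = O*O - 4*H = O² - 4*H)
T(r, x) = 47/6 (T(r, x) = 8 + 1/(-1 - 5) = 8 + 1/(-6) = 8 - ⅙ = 47/6)
T(4, d(0, -5)) + 32*154 = 47/6 + 32*154 = 47/6 + 4928 = 29615/6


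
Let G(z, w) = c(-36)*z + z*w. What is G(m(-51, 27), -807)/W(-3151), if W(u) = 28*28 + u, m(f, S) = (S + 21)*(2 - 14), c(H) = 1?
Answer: -51584/263 ≈ -196.14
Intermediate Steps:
m(f, S) = -252 - 12*S (m(f, S) = (21 + S)*(-12) = -252 - 12*S)
G(z, w) = z + w*z (G(z, w) = 1*z + z*w = z + w*z)
W(u) = 784 + u
G(m(-51, 27), -807)/W(-3151) = ((-252 - 12*27)*(1 - 807))/(784 - 3151) = ((-252 - 324)*(-806))/(-2367) = -576*(-806)*(-1/2367) = 464256*(-1/2367) = -51584/263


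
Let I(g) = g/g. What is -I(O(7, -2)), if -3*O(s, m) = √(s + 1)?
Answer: -1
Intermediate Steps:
O(s, m) = -√(1 + s)/3 (O(s, m) = -√(s + 1)/3 = -√(1 + s)/3)
I(g) = 1
-I(O(7, -2)) = -1*1 = -1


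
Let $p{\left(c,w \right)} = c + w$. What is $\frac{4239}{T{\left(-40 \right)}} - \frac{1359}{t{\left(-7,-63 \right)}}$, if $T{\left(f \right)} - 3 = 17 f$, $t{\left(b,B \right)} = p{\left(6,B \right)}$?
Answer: $\frac{226140}{12863} \approx 17.581$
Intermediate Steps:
$t{\left(b,B \right)} = 6 + B$
$T{\left(f \right)} = 3 + 17 f$
$\frac{4239}{T{\left(-40 \right)}} - \frac{1359}{t{\left(-7,-63 \right)}} = \frac{4239}{3 + 17 \left(-40\right)} - \frac{1359}{6 - 63} = \frac{4239}{3 - 680} - \frac{1359}{-57} = \frac{4239}{-677} - - \frac{453}{19} = 4239 \left(- \frac{1}{677}\right) + \frac{453}{19} = - \frac{4239}{677} + \frac{453}{19} = \frac{226140}{12863}$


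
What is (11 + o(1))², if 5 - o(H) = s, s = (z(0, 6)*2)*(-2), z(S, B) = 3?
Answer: 784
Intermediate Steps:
s = -12 (s = (3*2)*(-2) = 6*(-2) = -12)
o(H) = 17 (o(H) = 5 - 1*(-12) = 5 + 12 = 17)
(11 + o(1))² = (11 + 17)² = 28² = 784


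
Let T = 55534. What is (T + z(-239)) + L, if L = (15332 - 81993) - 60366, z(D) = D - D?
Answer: -71493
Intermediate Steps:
z(D) = 0
L = -127027 (L = -66661 - 60366 = -127027)
(T + z(-239)) + L = (55534 + 0) - 127027 = 55534 - 127027 = -71493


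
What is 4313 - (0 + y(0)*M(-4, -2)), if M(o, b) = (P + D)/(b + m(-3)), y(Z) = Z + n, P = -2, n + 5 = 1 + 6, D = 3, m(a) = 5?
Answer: 12937/3 ≈ 4312.3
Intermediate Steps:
n = 2 (n = -5 + (1 + 6) = -5 + 7 = 2)
y(Z) = 2 + Z (y(Z) = Z + 2 = 2 + Z)
M(o, b) = 1/(5 + b) (M(o, b) = (-2 + 3)/(b + 5) = 1/(5 + b))
4313 - (0 + y(0)*M(-4, -2)) = 4313 - (0 + (2 + 0)/(5 - 2)) = 4313 - (0 + 2/3) = 4313 - (0 + 2*(⅓)) = 4313 - (0 + ⅔) = 4313 - 1*⅔ = 4313 - ⅔ = 12937/3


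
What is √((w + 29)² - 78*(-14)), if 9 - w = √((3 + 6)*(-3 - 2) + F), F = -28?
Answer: √(2463 - 76*I*√73) ≈ 50.051 - 6.4869*I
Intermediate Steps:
w = 9 - I*√73 (w = 9 - √((3 + 6)*(-3 - 2) - 28) = 9 - √(9*(-5) - 28) = 9 - √(-45 - 28) = 9 - √(-73) = 9 - I*√73 ≈ 9.0 - 8.544*I)
√((w + 29)² - 78*(-14)) = √(((9 - I*√73) + 29)² - 78*(-14)) = √((38 - I*√73)² + 1092) = √(1092 + (38 - I*√73)²)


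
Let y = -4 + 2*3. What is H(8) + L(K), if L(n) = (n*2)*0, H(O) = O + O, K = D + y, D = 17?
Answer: 16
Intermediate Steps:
y = 2 (y = -4 + 6 = 2)
K = 19 (K = 17 + 2 = 19)
H(O) = 2*O
L(n) = 0 (L(n) = (2*n)*0 = 0)
H(8) + L(K) = 2*8 + 0 = 16 + 0 = 16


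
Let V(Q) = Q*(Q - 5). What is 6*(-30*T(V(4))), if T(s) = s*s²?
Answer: 11520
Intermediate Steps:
V(Q) = Q*(-5 + Q)
T(s) = s³
6*(-30*T(V(4))) = 6*(-30*64*(-5 + 4)³) = 6*(-30*(4*(-1))³) = 6*(-30*(-4)³) = 6*(-30*(-64)) = 6*1920 = 11520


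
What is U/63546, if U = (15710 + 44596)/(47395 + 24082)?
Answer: 10051/757012907 ≈ 1.3277e-5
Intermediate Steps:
U = 60306/71477 ≈ 0.84371
U/63546 = (60306/71477)/63546 = (60306/71477)*(1/63546) = 10051/757012907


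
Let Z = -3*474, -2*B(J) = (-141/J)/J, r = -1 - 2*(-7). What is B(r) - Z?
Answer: 480777/338 ≈ 1422.4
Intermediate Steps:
r = 13 (r = -1 + 14 = 13)
B(J) = 141/(2*J**2) (B(J) = -(-141/J)/(2*J) = -(-141)/(2*J**2) = 141/(2*J**2))
Z = -1422
B(r) - Z = (141/2)/13**2 - 1*(-1422) = (141/2)*(1/169) + 1422 = 141/338 + 1422 = 480777/338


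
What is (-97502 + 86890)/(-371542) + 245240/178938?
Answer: 23253962534/16620745599 ≈ 1.3991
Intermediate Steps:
(-97502 + 86890)/(-371542) + 245240/178938 = -10612*(-1/371542) + 245240*(1/178938) = 5306/185771 + 122620/89469 = 23253962534/16620745599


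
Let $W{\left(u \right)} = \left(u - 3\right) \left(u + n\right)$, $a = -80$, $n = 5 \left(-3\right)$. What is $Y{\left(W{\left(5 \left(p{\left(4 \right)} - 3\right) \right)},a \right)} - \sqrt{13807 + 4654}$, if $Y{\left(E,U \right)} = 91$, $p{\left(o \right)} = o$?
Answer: $91 - \sqrt{18461} \approx -44.871$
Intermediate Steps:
$n = -15$
$W{\left(u \right)} = \left(-15 + u\right) \left(-3 + u\right)$ ($W{\left(u \right)} = \left(u - 3\right) \left(u - 15\right) = \left(-3 + u\right) \left(-15 + u\right) = \left(-15 + u\right) \left(-3 + u\right)$)
$Y{\left(W{\left(5 \left(p{\left(4 \right)} - 3\right) \right)},a \right)} - \sqrt{13807 + 4654} = 91 - \sqrt{13807 + 4654} = 91 - \sqrt{18461}$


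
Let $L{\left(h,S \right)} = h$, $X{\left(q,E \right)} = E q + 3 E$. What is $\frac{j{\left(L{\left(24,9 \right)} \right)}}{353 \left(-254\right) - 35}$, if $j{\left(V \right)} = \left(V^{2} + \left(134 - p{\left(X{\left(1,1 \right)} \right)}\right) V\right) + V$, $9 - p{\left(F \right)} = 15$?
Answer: $- \frac{1320}{29899} \approx -0.044149$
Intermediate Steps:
$X{\left(q,E \right)} = 3 E + E q$
$p{\left(F \right)} = -6$ ($p{\left(F \right)} = 9 - 15 = -6$)
$j{\left(V \right)} = V^{2} + 141 V$ ($j{\left(V \right)} = \left(V^{2} + \left(134 - -6\right) V\right) + V = \left(V^{2} + \left(134 + 6\right) V\right) + V = \left(V^{2} + 140 V\right) + V = V^{2} + 141 V$)
$\frac{j{\left(L{\left(24,9 \right)} \right)}}{353 \left(-254\right) - 35} = \frac{24 \left(141 + 24\right)}{353 \left(-254\right) - 35} = \frac{24 \cdot 165}{-89662 - 35} = \frac{3960}{-89697} = 3960 \left(- \frac{1}{89697}\right) = - \frac{1320}{29899}$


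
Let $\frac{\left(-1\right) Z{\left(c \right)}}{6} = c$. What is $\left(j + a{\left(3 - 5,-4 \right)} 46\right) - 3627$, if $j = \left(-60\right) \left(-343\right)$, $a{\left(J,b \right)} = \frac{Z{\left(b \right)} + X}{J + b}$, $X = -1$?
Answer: $\frac{50330}{3} \approx 16777.0$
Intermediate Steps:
$Z{\left(c \right)} = - 6 c$
$a{\left(J,b \right)} = \frac{-1 - 6 b}{J + b}$ ($a{\left(J,b \right)} = \frac{- 6 b - 1}{J + b} = \frac{-1 - 6 b}{J + b}$)
$j = 20580$
$\left(j + a{\left(3 - 5,-4 \right)} 46\right) - 3627 = \left(20580 + \frac{-1 - -24}{\left(3 - 5\right) - 4} \cdot 46\right) - 3627 = \left(20580 + \frac{-1 + 24}{\left(3 - 5\right) - 4} \cdot 46\right) - 3627 = \left(20580 + \frac{1}{-2 - 4} \cdot 23 \cdot 46\right) - 3627 = \left(20580 + \frac{1}{-6} \cdot 23 \cdot 46\right) - 3627 = \left(20580 + \left(- \frac{1}{6}\right) 23 \cdot 46\right) - 3627 = \left(20580 - \frac{529}{3}\right) - 3627 = \frac{61211}{3} - 3627 = \frac{50330}{3}$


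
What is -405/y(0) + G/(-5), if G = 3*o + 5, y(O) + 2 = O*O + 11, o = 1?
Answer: -233/5 ≈ -46.600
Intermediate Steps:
y(O) = 9 + O² (y(O) = -2 + (O*O + 11) = -2 + (O² + 11) = -2 + (11 + O²) = 9 + O²)
G = 8 (G = 3*1 + 5 = 3 + 5 = 8)
-405/y(0) + G/(-5) = -405/(9 + 0²) + 8/(-5) = -405/(9 + 0) + 8*(-⅕) = -405/9 - 8/5 = -405*⅑ - 8/5 = -45 - 8/5 = -233/5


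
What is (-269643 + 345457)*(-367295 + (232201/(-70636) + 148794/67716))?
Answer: -5549730175802169647/199299474 ≈ -2.7846e+10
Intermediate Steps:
(-269643 + 345457)*(-367295 + (232201/(-70636) + 148794/67716)) = 75814*(-367295 + (232201*(-1/70636) + 148794*(1/67716))) = 75814*(-367295 + (-232201/70636 + 24799/11286)) = 75814*(-367295 - 434459161/398598948) = 75814*(-146403835064821/398598948) = -5549730175802169647/199299474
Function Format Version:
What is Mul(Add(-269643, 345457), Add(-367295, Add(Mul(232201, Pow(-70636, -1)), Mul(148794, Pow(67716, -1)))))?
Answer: Rational(-5549730175802169647, 199299474) ≈ -2.7846e+10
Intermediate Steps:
Mul(Add(-269643, 345457), Add(-367295, Add(Mul(232201, Pow(-70636, -1)), Mul(148794, Pow(67716, -1))))) = Mul(75814, Add(-367295, Add(Mul(232201, Rational(-1, 70636)), Mul(148794, Rational(1, 67716))))) = Mul(75814, Add(-367295, Add(Rational(-232201, 70636), Rational(24799, 11286)))) = Mul(75814, Add(-367295, Rational(-434459161, 398598948))) = Mul(75814, Rational(-146403835064821, 398598948)) = Rational(-5549730175802169647, 199299474)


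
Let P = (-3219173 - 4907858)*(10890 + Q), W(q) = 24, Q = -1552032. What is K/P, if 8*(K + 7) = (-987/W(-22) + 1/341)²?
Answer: 12167825657/745681367688229868544 ≈ 1.6318e-11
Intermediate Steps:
P = 12524908809402 (P = (-3219173 - 4907858)*(10890 - 1552032) = -8127031*(-1541142) = 12524908809402)
K = 12167825657/59535872 (K = -7 + (-987/24 + 1/341)²/8 = -7 + (-987*1/24 + 1/341)²/8 = -7 + (-329/8 + 1/341)²/8 = -7 + (-112181/2728)²/8 = -7 + (⅛)*(12584576761/7441984) = -7 + 12584576761/59535872 = 12167825657/59535872 ≈ 204.38)
K/P = (12167825657/59535872)/12524908809402 = (12167825657/59535872)*(1/12524908809402) = 12167825657/745681367688229868544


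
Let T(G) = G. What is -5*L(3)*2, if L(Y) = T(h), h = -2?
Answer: 20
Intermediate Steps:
L(Y) = -2
-5*L(3)*2 = -5*(-2)*2 = 10*2 = 20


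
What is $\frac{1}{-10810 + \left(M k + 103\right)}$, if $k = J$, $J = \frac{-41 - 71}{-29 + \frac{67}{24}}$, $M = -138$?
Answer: $- \frac{629}{7105647} \approx -8.8521 \cdot 10^{-5}$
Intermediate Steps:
$J = \frac{2688}{629}$ ($J = - \frac{112}{-29 + 67 \cdot \frac{1}{24}} = - \frac{112}{-29 + \frac{67}{24}} = - \frac{112}{- \frac{629}{24}} = \left(-112\right) \left(- \frac{24}{629}\right) = \frac{2688}{629} \approx 4.2735$)
$k = \frac{2688}{629} \approx 4.2735$
$\frac{1}{-10810 + \left(M k + 103\right)} = \frac{1}{-10810 + \left(\left(-138\right) \frac{2688}{629} + 103\right)} = \frac{1}{-10810 + \left(- \frac{370944}{629} + 103\right)} = \frac{1}{-10810 - \frac{306157}{629}} = \frac{1}{- \frac{7105647}{629}} = - \frac{629}{7105647}$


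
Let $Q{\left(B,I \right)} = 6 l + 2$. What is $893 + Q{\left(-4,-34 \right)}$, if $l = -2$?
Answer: $883$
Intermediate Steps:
$Q{\left(B,I \right)} = -10$ ($Q{\left(B,I \right)} = 6 \left(-2\right) + 2 = -12 + 2 = -10$)
$893 + Q{\left(-4,-34 \right)} = 893 - 10 = 883$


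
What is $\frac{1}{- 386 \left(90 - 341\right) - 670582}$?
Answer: $- \frac{1}{573696} \approx -1.7431 \cdot 10^{-6}$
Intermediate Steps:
$\frac{1}{- 386 \left(90 - 341\right) - 670582} = \frac{1}{\left(-386\right) \left(-251\right) - 670582} = \frac{1}{96886 - 670582} = \frac{1}{-573696} = - \frac{1}{573696}$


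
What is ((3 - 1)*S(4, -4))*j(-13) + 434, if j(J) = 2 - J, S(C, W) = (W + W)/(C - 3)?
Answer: 194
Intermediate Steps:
S(C, W) = 2*W/(-3 + C) (S(C, W) = (2*W)/(-3 + C) = 2*W/(-3 + C))
((3 - 1)*S(4, -4))*j(-13) + 434 = ((3 - 1)*(2*(-4)/(-3 + 4)))*(2 - 1*(-13)) + 434 = (2*(2*(-4)/1))*(2 + 13) + 434 = (2*(2*(-4)*1))*15 + 434 = (2*(-8))*15 + 434 = -16*15 + 434 = -240 + 434 = 194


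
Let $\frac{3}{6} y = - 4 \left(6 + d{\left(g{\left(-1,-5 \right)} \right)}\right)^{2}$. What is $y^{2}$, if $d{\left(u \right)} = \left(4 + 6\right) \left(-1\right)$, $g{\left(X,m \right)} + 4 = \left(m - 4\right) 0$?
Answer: $16384$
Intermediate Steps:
$g{\left(X,m \right)} = -4$ ($g{\left(X,m \right)} = -4 + \left(m - 4\right) 0 = -4 + \left(-4 + m\right) 0 = -4 + 0 = -4$)
$d{\left(u \right)} = -10$ ($d{\left(u \right)} = 10 \left(-1\right) = -10$)
$y = -128$ ($y = 2 \left(- 4 \left(6 - 10\right)^{2}\right) = 2 \left(- 4 \left(-4\right)^{2}\right) = 2 \left(\left(-4\right) 16\right) = 2 \left(-64\right) = -128$)
$y^{2} = \left(-128\right)^{2} = 16384$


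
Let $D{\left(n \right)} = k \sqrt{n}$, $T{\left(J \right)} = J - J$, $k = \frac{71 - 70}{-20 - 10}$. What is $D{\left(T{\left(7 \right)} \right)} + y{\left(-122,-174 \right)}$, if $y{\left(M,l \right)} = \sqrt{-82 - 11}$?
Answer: $i \sqrt{93} \approx 9.6436 i$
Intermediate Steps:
$k = - \frac{1}{30}$ ($k = 1 \frac{1}{-30} = 1 \left(- \frac{1}{30}\right) = - \frac{1}{30} \approx -0.033333$)
$y{\left(M,l \right)} = i \sqrt{93}$ ($y{\left(M,l \right)} = \sqrt{-93} = i \sqrt{93}$)
$T{\left(J \right)} = 0$
$D{\left(n \right)} = - \frac{\sqrt{n}}{30}$
$D{\left(T{\left(7 \right)} \right)} + y{\left(-122,-174 \right)} = - \frac{\sqrt{0}}{30} + i \sqrt{93} = \left(- \frac{1}{30}\right) 0 + i \sqrt{93} = 0 + i \sqrt{93} = i \sqrt{93}$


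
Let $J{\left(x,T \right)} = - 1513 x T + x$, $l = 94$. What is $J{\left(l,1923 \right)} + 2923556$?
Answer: $-270569256$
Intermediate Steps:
$J{\left(x,T \right)} = x - 1513 T x$ ($J{\left(x,T \right)} = - 1513 T x + x = x - 1513 T x$)
$J{\left(l,1923 \right)} + 2923556 = 94 \left(1 - 2909499\right) + 2923556 = 94 \left(-2909498\right) + 2923556 = -273492812 + 2923556 = -270569256$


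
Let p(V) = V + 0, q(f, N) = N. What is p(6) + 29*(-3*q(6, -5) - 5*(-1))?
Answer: 586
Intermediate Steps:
p(V) = V
p(6) + 29*(-3*q(6, -5) - 5*(-1)) = 6 + 29*(-3*(-5) - 5*(-1)) = 6 + 29*(15 + 5) = 6 + 29*20 = 6 + 580 = 586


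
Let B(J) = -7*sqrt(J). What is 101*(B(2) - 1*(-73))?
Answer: 7373 - 707*sqrt(2) ≈ 6373.1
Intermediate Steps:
101*(B(2) - 1*(-73)) = 101*(-7*sqrt(2) - 1*(-73)) = 101*(-7*sqrt(2) + 73) = 101*(73 - 7*sqrt(2)) = 7373 - 707*sqrt(2)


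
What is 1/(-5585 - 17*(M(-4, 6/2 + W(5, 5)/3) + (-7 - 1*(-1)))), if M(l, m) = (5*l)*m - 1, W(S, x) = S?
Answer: -3/11638 ≈ -0.00025778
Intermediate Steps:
M(l, m) = -1 + 5*l*m (M(l, m) = 5*l*m - 1 = -1 + 5*l*m)
1/(-5585 - 17*(M(-4, 6/2 + W(5, 5)/3) + (-7 - 1*(-1)))) = 1/(-5585 - 17*((-1 + 5*(-4)*(6/2 + 5/3)) + (-7 - 1*(-1)))) = 1/(-5585 - 17*((-1 + 5*(-4)*(6*(½) + 5*(⅓))) + (-7 + 1))) = 1/(-5585 - 17*((-1 + 5*(-4)*(3 + 5/3)) - 6)) = 1/(-5585 - 17*((-1 + 5*(-4)*(14/3)) - 6)) = 1/(-5585 - 17*((-1 - 280/3) - 6)) = 1/(-5585 - 17*(-283/3 - 6)) = 1/(-5585 - 17*(-301/3)) = 1/(-5585 + 5117/3) = 1/(-11638/3) = -3/11638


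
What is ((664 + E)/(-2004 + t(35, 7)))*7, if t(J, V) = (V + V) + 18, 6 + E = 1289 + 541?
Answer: -4354/493 ≈ -8.8316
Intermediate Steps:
E = 1824 (E = -6 + (1289 + 541) = -6 + 1830 = 1824)
t(J, V) = 18 + 2*V (t(J, V) = 2*V + 18 = 18 + 2*V)
((664 + E)/(-2004 + t(35, 7)))*7 = ((664 + 1824)/(-2004 + (18 + 2*7)))*7 = (2488/(-2004 + (18 + 14)))*7 = (2488/(-2004 + 32))*7 = (2488/(-1972))*7 = (2488*(-1/1972))*7 = -622/493*7 = -4354/493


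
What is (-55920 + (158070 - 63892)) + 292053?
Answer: 330311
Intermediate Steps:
(-55920 + (158070 - 63892)) + 292053 = (-55920 + 94178) + 292053 = 38258 + 292053 = 330311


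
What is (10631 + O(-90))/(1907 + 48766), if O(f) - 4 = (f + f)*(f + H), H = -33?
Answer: 575/889 ≈ 0.64679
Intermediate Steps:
O(f) = 4 + 2*f*(-33 + f) (O(f) = 4 + (f + f)*(f - 33) = 4 + (2*f)*(-33 + f) = 4 + 2*f*(-33 + f))
(10631 + O(-90))/(1907 + 48766) = (10631 + (4 - 66*(-90) + 2*(-90)**2))/(1907 + 48766) = (10631 + (4 + 5940 + 2*8100))/50673 = (10631 + (4 + 5940 + 16200))*(1/50673) = (10631 + 22144)*(1/50673) = 32775*(1/50673) = 575/889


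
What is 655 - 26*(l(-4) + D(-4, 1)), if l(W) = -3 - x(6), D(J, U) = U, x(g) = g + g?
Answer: 1019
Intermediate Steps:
x(g) = 2*g
l(W) = -15 (l(W) = -3 - 2*6 = -3 - 1*12 = -3 - 12 = -15)
655 - 26*(l(-4) + D(-4, 1)) = 655 - 26*(-15 + 1) = 655 - 26*(-14) = 655 + 364 = 1019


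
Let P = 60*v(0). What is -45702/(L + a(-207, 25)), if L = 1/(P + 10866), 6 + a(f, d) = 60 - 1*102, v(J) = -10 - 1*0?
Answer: 469176732/492767 ≈ 952.13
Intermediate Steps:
v(J) = -10 (v(J) = -10 + 0 = -10)
a(f, d) = -48 (a(f, d) = -6 + (60 - 1*102) = -6 + (60 - 102) = -6 - 42 = -48)
P = -600 (P = 60*(-10) = -600)
L = 1/10266 (L = 1/(-600 + 10866) = 1/10266 ≈ 9.7409e-5)
-45702/(L + a(-207, 25)) = -45702/(1/10266 - 48) = -45702/(-492767/10266) = -45702*(-10266/492767) = 469176732/492767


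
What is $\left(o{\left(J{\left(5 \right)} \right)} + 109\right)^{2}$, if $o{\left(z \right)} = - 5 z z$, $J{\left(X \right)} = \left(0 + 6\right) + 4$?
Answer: $152881$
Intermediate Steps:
$J{\left(X \right)} = 10$ ($J{\left(X \right)} = 6 + 4 = 10$)
$o{\left(z \right)} = - 5 z^{2}$
$\left(o{\left(J{\left(5 \right)} \right)} + 109\right)^{2} = \left(- 5 \cdot 10^{2} + 109\right)^{2} = \left(\left(-5\right) 100 + 109\right)^{2} = \left(-500 + 109\right)^{2} = \left(-391\right)^{2} = 152881$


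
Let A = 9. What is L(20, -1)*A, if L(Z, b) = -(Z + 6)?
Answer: -234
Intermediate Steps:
L(Z, b) = -6 - Z (L(Z, b) = -(6 + Z) = -6 - Z)
L(20, -1)*A = (-6 - 1*20)*9 = (-6 - 20)*9 = -26*9 = -234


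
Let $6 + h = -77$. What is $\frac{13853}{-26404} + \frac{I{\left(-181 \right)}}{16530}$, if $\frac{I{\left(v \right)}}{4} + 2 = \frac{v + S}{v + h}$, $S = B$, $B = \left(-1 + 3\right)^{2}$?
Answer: $- \frac{15002593}{28577615} \approx -0.52498$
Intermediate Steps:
$h = -83$ ($h = -6 - 77 = -83$)
$B = 4$ ($B = 2^{2} = 4$)
$S = 4$
$I{\left(v \right)} = -8 + \frac{4 \left(4 + v\right)}{-83 + v}$ ($I{\left(v \right)} = -8 + 4 \frac{v + 4}{v - 83} = -8 + 4 \frac{4 + v}{-83 + v} = -8 + \frac{4 \left(4 + v\right)}{-83 + v}$)
$\frac{13853}{-26404} + \frac{I{\left(-181 \right)}}{16530} = \frac{13853}{-26404} + \frac{4 \frac{1}{-83 - 181} \left(170 - -181\right)}{16530} = 13853 \left(- \frac{1}{26404}\right) + \frac{4 \left(170 + 181\right)}{-264} \cdot \frac{1}{16530} = - \frac{1979}{3772} + 4 \left(- \frac{1}{264}\right) 351 \cdot \frac{1}{16530} = - \frac{1979}{3772} - \frac{39}{121220} = - \frac{15002593}{28577615}$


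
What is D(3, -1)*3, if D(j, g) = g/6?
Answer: -1/2 ≈ -0.50000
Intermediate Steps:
D(j, g) = g/6 (D(j, g) = g*(1/6) = g/6)
D(3, -1)*3 = ((1/6)*(-1))*3 = -1/6*3 = -1/2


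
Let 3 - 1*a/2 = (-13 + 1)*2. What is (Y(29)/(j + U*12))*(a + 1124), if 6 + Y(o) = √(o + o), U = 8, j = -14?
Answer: -3534/41 + 589*√58/41 ≈ 23.212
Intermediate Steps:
Y(o) = -6 + √2*√o (Y(o) = -6 + √(o + o) = -6 + √(2*o) = -6 + √2*√o)
a = 54 (a = 6 - 2*(-13 + 1)*2 = 6 - (-24)*2 = 6 - 2*(-24) = 6 + 48 = 54)
(Y(29)/(j + U*12))*(a + 1124) = ((-6 + √2*√29)/(-14 + 8*12))*(54 + 1124) = ((-6 + √58)/(-14 + 96))*1178 = ((-6 + √58)/82)*1178 = ((-6 + √58)*(1/82))*1178 = (-3/41 + √58/82)*1178 = -3534/41 + 589*√58/41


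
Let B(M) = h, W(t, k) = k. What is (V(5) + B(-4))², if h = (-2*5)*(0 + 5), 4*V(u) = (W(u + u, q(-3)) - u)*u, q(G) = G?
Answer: 3600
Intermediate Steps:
V(u) = u*(-3 - u)/4 (V(u) = ((-3 - u)*u)/4 = (u*(-3 - u))/4 = u*(-3 - u)/4)
h = -50 (h = -10*5 = -50)
B(M) = -50
(V(5) + B(-4))² = (-¼*5*(3 + 5) - 50)² = (-¼*5*8 - 50)² = (-10 - 50)² = (-60)² = 3600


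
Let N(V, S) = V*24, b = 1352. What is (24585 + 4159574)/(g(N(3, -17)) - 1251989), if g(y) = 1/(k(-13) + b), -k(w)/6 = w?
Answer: -854763910/255763467 ≈ -3.3420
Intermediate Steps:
k(w) = -6*w
N(V, S) = 24*V
g(y) = 1/1430 (g(y) = 1/(-6*(-13) + 1352) = 1/(78 + 1352) = 1/1430)
(24585 + 4159574)/(g(N(3, -17)) - 1251989) = (24585 + 4159574)/(1/1430 - 1251989) = 4184159/(-1790344269/1430) = 4184159*(-1430/1790344269) = -854763910/255763467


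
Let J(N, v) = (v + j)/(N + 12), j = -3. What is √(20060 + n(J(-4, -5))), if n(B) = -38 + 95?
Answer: √20117 ≈ 141.83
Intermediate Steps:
J(N, v) = (-3 + v)/(12 + N) (J(N, v) = (v - 3)/(N + 12) = (-3 + v)/(12 + N))
n(B) = 57
√(20060 + n(J(-4, -5))) = √(20060 + 57) = √20117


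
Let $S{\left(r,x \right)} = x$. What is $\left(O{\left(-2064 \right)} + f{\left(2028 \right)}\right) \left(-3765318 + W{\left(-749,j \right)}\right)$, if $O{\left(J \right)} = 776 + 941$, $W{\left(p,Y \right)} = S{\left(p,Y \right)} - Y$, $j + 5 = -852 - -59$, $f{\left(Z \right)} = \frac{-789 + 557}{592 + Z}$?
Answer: $- \frac{4234390020486}{655} \approx -6.4647 \cdot 10^{9}$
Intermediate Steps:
$f{\left(Z \right)} = - \frac{232}{592 + Z}$
$j = -798$ ($j = -5 - 793 = -798$)
$W{\left(p,Y \right)} = 0$ ($W{\left(p,Y \right)} = Y - Y = 0$)
$O{\left(J \right)} = 1717$
$\left(O{\left(-2064 \right)} + f{\left(2028 \right)}\right) \left(-3765318 + W{\left(-749,j \right)}\right) = \left(1717 - \frac{232}{592 + 2028}\right) \left(-3765318 + 0\right) = \left(1717 - \frac{232}{2620}\right) \left(-3765318\right) = \left(1717 - \frac{58}{655}\right) \left(-3765318\right) = \frac{1124577}{655} \left(-3765318\right) = - \frac{4234390020486}{655}$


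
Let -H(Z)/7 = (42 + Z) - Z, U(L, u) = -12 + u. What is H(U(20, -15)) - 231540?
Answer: -231834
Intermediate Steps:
H(Z) = -294 (H(Z) = -7*((42 + Z) - Z) = -7*42 = -294)
H(U(20, -15)) - 231540 = -294 - 231540 = -231834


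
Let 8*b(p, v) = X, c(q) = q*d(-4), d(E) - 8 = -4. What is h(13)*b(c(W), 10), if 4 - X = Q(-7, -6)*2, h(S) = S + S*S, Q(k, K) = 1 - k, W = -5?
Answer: -273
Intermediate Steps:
d(E) = 4 (d(E) = 8 - 4 = 4)
h(S) = S + S²
c(q) = 4*q (c(q) = q*4 = 4*q)
X = -12 (X = 4 - (1 - 1*(-7))*2 = 4 - (1 + 7)*2 = 4 - 8*2 = 4 - 1*16 = 4 - 16 = -12)
b(p, v) = -3/2 (b(p, v) = (⅛)*(-12) = -3/2)
h(13)*b(c(W), 10) = (13*(1 + 13))*(-3/2) = (13*14)*(-3/2) = 182*(-3/2) = -273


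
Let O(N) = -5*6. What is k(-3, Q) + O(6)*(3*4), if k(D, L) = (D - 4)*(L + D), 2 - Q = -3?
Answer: -374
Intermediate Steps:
Q = 5 (Q = 2 - 1*(-3) = 2 + 3 = 5)
O(N) = -30
k(D, L) = (-4 + D)*(D + L)
k(-3, Q) + O(6)*(3*4) = ((-3)² - 4*(-3) - 4*5 - 3*5) - 90*4 = (9 + 12 - 20 - 15) - 30*12 = -14 - 360 = -374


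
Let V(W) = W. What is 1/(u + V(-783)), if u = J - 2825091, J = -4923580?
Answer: -1/7749454 ≈ -1.2904e-7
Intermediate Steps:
u = -7748671 (u = -4923580 - 2825091 = -7748671)
1/(u + V(-783)) = 1/(-7748671 - 783) = 1/(-7749454) = -1/7749454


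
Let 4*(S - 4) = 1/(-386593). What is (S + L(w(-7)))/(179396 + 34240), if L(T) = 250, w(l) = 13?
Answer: 392778487/330360728592 ≈ 0.0011889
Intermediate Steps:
S = 6185487/1546372 (S = 4 + (¼)/(-386593) = 4 + (¼)*(-1/386593) = 4 - 1/1546372 = 6185487/1546372 ≈ 4.0000)
(S + L(w(-7)))/(179396 + 34240) = (6185487/1546372 + 250)/(179396 + 34240) = (392778487/1546372)/213636 = (392778487/1546372)*(1/213636) = 392778487/330360728592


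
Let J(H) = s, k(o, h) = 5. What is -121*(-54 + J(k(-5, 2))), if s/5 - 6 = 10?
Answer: -3146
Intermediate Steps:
s = 80 (s = 30 + 5*10 = 30 + 50 = 80)
J(H) = 80
-121*(-54 + J(k(-5, 2))) = -121*(-54 + 80) = -121*26 = -1*3146 = -3146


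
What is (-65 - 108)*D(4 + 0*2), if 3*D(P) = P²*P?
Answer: -11072/3 ≈ -3690.7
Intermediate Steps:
D(P) = P³/3 (D(P) = (P²*P)/3 = P³/3)
(-65 - 108)*D(4 + 0*2) = (-65 - 108)*((4 + 0*2)³/3) = -173*(4 + 0)³/3 = -173*4³/3 = -173*64/3 = -11072/3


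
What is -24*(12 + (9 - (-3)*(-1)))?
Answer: -432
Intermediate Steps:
-24*(12 + (9 - (-3)*(-1))) = -24*(12 + (9 - 1*3)) = -24*(12 + (9 - 3)) = -24*(12 + 6) = -24*18 = -432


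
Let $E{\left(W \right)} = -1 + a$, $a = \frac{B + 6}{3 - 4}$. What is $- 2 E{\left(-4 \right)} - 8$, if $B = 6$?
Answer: $18$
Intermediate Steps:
$a = -12$ ($a = \frac{6 + 6}{3 - 4} = \frac{12}{-1} = 12 \left(-1\right) = -12$)
$E{\left(W \right)} = -13$ ($E{\left(W \right)} = -1 - 12 = -13$)
$- 2 E{\left(-4 \right)} - 8 = \left(-2\right) \left(-13\right) - 8 = 26 - 8 = 18$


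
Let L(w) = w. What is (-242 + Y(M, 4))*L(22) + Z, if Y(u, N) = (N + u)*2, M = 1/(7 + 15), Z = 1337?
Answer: -3809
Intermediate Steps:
M = 1/22 ≈ 0.045455
Y(u, N) = 2*N + 2*u
(-242 + Y(M, 4))*L(22) + Z = (-242 + (2*4 + 2*(1/22)))*22 + 1337 = (-242 + (8 + 1/11))*22 + 1337 = (-242 + 89/11)*22 + 1337 = -2573/11*22 + 1337 = -5146 + 1337 = -3809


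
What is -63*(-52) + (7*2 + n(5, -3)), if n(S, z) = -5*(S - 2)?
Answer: 3275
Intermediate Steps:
n(S, z) = 10 - 5*S (n(S, z) = -5*(-2 + S) = 10 - 5*S)
-63*(-52) + (7*2 + n(5, -3)) = -63*(-52) + (7*2 + (10 - 5*5)) = 3276 + (14 + (10 - 25)) = 3276 + (14 - 15) = 3276 - 1 = 3275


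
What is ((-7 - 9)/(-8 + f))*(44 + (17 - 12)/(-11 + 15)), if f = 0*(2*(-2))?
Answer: 181/2 ≈ 90.500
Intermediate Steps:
f = 0 (f = 0*(-4) = 0)
((-7 - 9)/(-8 + f))*(44 + (17 - 12)/(-11 + 15)) = ((-7 - 9)/(-8 + 0))*(44 + (17 - 12)/(-11 + 15)) = (-16/(-8))*(44 + 5/4) = (-16*(-⅛))*(44 + 5*(¼)) = 2*(44 + 5/4) = 2*(181/4) = 181/2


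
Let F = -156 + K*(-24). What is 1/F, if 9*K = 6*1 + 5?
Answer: -3/556 ≈ -0.0053957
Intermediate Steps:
K = 11/9 (K = (6*1 + 5)/9 = (6 + 5)/9 = (⅑)*11 = 11/9 ≈ 1.2222)
F = -556/3 (F = -156 + (11/9)*(-24) = -156 - 88/3 = -556/3 ≈ -185.33)
1/F = 1/(-556/3) = -3/556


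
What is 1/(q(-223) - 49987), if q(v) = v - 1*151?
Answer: -1/50361 ≈ -1.9857e-5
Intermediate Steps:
q(v) = -151 + v (q(v) = v - 151 = -151 + v)
1/(q(-223) - 49987) = 1/((-151 - 223) - 49987) = 1/(-374 - 49987) = 1/(-50361) = -1/50361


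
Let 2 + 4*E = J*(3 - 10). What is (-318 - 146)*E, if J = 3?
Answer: 2668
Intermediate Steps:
E = -23/4 (E = -½ + (3*(3 - 10))/4 = -½ + (3*(-7))/4 = -½ + (¼)*(-21) = -½ - 21/4 = -23/4 ≈ -5.7500)
(-318 - 146)*E = (-318 - 146)*(-23/4) = -464*(-23/4) = 2668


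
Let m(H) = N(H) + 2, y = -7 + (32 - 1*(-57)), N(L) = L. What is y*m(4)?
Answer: 492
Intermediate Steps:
y = 82 (y = -7 + (32 + 57) = -7 + 89 = 82)
m(H) = 2 + H (m(H) = H + 2 = 2 + H)
y*m(4) = 82*(2 + 4) = 82*6 = 492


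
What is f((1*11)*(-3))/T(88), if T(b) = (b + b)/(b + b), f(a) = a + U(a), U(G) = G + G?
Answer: -99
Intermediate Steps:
U(G) = 2*G
f(a) = 3*a (f(a) = a + 2*a = 3*a)
T(b) = 1 (T(b) = (2*b)/((2*b)) = (2*b)*(1/(2*b)) = 1)
f((1*11)*(-3))/T(88) = (3*((1*11)*(-3)))/1 = (3*(11*(-3)))*1 = (3*(-33))*1 = -99*1 = -99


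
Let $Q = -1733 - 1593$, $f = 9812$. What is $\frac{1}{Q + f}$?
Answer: $\frac{1}{6486} \approx 0.00015418$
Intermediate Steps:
$Q = -3326$ ($Q = -1733 - 1593 = -3326$)
$\frac{1}{Q + f} = \frac{1}{-3326 + 9812} = \frac{1}{6486}$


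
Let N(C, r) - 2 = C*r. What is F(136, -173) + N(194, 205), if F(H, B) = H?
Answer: 39908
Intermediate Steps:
N(C, r) = 2 + C*r
F(136, -173) + N(194, 205) = 136 + (2 + 194*205) = 136 + (2 + 39770) = 136 + 39772 = 39908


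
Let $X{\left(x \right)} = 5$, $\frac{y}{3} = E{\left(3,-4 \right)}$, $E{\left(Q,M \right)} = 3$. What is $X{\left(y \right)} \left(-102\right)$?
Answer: $-510$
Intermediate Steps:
$y = 9$ ($y = 3 \cdot 3 = 9$)
$X{\left(y \right)} \left(-102\right) = 5 \left(-102\right) = -510$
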